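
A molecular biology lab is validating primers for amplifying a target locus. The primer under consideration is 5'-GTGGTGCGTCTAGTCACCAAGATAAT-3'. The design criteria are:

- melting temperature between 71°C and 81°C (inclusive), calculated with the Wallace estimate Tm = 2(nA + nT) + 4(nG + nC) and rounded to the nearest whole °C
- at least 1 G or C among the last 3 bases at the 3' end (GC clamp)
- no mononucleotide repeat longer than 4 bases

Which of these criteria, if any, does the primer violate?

Fails: GC clamp.

Base counts: A=7, T=7, G=7, C=5 (length 26).
Tm: Tm = 2·14 + 4·12 = 76°C ✓
GC clamp: 3' end AAT has 0 G/C, need ≥1 ✗
homopolymer run: longest run = 2 ✓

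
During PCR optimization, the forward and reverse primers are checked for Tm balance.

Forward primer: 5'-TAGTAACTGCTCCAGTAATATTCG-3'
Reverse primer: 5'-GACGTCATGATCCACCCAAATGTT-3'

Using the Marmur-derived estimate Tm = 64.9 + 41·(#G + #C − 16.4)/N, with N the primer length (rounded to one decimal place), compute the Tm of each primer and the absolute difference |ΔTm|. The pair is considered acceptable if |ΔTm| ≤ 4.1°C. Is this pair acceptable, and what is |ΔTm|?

|ΔTm| = 3.4°C; the pair is acceptable.

Forward: G+C = 9, N = 24 → Tm = 64.9 + 41·(9 − 16.4)/24 = 52.3°C.
Reverse: G+C = 11, N = 24 → Tm = 64.9 + 41·(11 − 16.4)/24 = 55.7°C.
|ΔTm| = |52.3 − 55.7| = 3.4°C, ≤ 4.1°C.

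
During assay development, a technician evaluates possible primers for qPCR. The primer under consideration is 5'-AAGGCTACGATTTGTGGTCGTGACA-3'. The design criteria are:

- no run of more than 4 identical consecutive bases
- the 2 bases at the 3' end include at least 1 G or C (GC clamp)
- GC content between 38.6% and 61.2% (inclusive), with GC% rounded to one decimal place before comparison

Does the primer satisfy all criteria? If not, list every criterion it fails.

Base counts: A=6, T=7, G=8, C=4 (length 25).
homopolymer run: longest run = 3 ✓
GC clamp: 3' end CA has 1 G/C ✓
GC content: GC 12/25 = 48.0% ✓

Meets all criteria.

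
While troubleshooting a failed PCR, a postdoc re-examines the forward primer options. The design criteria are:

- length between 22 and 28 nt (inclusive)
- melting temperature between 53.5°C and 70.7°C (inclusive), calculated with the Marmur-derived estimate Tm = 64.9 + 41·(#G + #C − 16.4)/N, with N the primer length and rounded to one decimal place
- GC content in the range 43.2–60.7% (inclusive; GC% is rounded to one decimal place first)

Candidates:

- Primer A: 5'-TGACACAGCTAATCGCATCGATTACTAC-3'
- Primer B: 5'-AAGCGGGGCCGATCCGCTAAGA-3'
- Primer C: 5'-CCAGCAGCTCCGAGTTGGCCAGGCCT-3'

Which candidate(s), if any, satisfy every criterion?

None of the candidates satisfy all criteria.

Primer A (28 nt, A=9 T=7 G=4 C=8): length 28 ✓; Tm = 64.9 + 41·(12 − 16.4)/28 = 58.5°C ✓; GC 12/28 = 42.9%, outside 43.2–60.7% ✗ — fails.
Primer B (22 nt, A=6 T=2 G=8 C=6): length 22 ✓; Tm = 64.9 + 41·(14 − 16.4)/22 = 60.4°C ✓; GC 14/22 = 63.6%, outside 43.2–60.7% ✗ — fails.
Primer C (26 nt, A=4 T=4 G=8 C=10): length 26 ✓; Tm = 64.9 + 41·(18 − 16.4)/26 = 67.4°C ✓; GC 18/26 = 69.2%, outside 43.2–60.7% ✗ — fails.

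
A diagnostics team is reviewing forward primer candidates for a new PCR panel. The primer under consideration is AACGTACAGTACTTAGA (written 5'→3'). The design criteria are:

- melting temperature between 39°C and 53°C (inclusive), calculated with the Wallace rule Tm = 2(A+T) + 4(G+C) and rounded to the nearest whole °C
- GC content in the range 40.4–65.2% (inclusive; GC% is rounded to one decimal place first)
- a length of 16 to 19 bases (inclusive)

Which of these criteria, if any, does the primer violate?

Base counts: A=7, T=4, G=3, C=3 (length 17).
Tm: Tm = 2·11 + 4·6 = 46°C ✓
GC content: GC 6/17 = 35.3%, outside 40.4–65.2% ✗
length: length 17 ✓

Fails: GC content.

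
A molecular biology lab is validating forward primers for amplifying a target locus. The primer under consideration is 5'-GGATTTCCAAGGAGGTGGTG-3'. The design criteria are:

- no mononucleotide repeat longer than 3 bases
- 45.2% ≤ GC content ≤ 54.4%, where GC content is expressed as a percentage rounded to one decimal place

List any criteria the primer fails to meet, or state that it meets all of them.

Base counts: A=4, T=5, G=9, C=2 (length 20).
homopolymer run: longest run = 3 ✓
GC content: GC 11/20 = 55.0%, outside 45.2–54.4% ✗

Fails: GC content.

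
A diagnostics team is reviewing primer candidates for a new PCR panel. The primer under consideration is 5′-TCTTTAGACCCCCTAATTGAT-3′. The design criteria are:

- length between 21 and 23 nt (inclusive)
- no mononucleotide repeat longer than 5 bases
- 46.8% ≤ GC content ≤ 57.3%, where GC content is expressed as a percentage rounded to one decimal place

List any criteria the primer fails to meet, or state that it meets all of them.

Base counts: A=5, T=8, G=2, C=6 (length 21).
length: length 21 ✓
homopolymer run: longest run = 5 ✓
GC content: GC 8/21 = 38.1%, outside 46.8–57.3% ✗

Fails: GC content.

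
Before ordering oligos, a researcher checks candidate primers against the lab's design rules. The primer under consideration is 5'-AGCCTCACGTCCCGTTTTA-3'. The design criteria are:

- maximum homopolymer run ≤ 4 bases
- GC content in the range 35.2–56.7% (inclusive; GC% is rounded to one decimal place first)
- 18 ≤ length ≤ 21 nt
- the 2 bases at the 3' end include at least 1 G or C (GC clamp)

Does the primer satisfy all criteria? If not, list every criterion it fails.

Base counts: A=3, T=6, G=3, C=7 (length 19).
homopolymer run: longest run = 4 ✓
GC content: GC 10/19 = 52.6% ✓
length: length 19 ✓
GC clamp: 3' end TA has 0 G/C, need ≥1 ✗

Fails: GC clamp.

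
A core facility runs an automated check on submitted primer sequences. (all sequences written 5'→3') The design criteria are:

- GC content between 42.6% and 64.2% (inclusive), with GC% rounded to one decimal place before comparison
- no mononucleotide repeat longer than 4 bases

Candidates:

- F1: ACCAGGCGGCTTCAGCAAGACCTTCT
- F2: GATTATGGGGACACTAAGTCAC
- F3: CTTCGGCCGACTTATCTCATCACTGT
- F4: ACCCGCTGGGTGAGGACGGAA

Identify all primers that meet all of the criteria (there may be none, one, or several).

F1, F2 and F3.

F1 (26 nt, A=6 T=5 G=6 C=9): GC 15/26 = 57.7% ✓; longest run = 2 ✓ — passes.
F2 (22 nt, A=7 T=5 G=6 C=4): GC 10/22 = 45.5% ✓; longest run = 4 ✓ — passes.
F3 (26 nt, A=4 T=9 G=4 C=9): GC 13/26 = 50.0% ✓; longest run = 2 ✓ — passes.
F4 (21 nt, A=5 T=2 G=9 C=5): GC 14/21 = 66.7%, outside 42.6–64.2% ✗; longest run = 3 ✓ — fails.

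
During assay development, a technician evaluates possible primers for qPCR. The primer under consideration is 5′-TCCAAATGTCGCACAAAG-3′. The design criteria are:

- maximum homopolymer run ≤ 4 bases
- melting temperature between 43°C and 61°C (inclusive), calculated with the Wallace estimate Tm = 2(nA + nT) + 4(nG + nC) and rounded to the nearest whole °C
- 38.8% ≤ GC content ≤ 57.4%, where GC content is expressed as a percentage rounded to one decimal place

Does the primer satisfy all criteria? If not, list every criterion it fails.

Base counts: A=7, T=3, G=3, C=5 (length 18).
homopolymer run: longest run = 3 ✓
Tm: Tm = 2·10 + 4·8 = 52°C ✓
GC content: GC 8/18 = 44.4% ✓

Meets all criteria.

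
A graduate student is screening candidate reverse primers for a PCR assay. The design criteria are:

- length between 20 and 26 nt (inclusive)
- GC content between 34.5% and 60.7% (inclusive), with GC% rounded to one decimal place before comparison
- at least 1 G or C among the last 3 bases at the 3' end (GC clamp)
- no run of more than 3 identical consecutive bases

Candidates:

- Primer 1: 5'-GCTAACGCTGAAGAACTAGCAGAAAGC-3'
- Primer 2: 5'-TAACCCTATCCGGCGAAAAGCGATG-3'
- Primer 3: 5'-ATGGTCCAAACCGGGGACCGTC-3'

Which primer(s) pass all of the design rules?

None of the candidates satisfy all criteria.

Primer 1 (27 nt, A=11 T=3 G=7 C=6): length 27, outside 20–26 ✗; GC 13/27 = 48.1% ✓; 3' end AGC has 2 G/C ✓; longest run = 3 ✓ — fails.
Primer 2 (25 nt, A=8 T=4 G=6 C=7): length 25 ✓; GC 13/25 = 52.0% ✓; 3' end ATG has 1 G/C ✓; longest run = 4, exceeds 3 ✗ — fails.
Primer 3 (22 nt, A=5 T=3 G=7 C=7): length 22 ✓; GC 14/22 = 63.6%, outside 34.5–60.7% ✗; 3' end GTC has 2 G/C ✓; longest run = 4, exceeds 3 ✗ — fails.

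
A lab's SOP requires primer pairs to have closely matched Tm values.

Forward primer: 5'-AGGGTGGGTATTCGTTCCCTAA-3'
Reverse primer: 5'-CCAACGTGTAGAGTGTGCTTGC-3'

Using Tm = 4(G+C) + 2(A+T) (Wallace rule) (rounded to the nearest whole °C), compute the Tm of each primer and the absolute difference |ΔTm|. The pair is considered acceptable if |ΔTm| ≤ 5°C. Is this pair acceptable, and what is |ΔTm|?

Forward: A=4 T=7 G=7 C=4 → Tm = 2·11 + 4·11 = 66°C.
Reverse: A=4 T=6 G=7 C=5 → Tm = 2·10 + 4·12 = 68°C.
|ΔTm| = |66 − 68| = 2°C, ≤ 5°C.

|ΔTm| = 2°C; the pair is acceptable.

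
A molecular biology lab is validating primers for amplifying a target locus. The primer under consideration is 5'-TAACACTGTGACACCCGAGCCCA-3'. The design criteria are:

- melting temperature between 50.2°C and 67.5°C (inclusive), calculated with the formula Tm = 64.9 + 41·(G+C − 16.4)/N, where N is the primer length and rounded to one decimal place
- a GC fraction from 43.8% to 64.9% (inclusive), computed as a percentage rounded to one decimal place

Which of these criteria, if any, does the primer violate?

Meets all criteria.

Base counts: A=7, T=3, G=4, C=9 (length 23).
Tm: Tm = 64.9 + 41·(13 − 16.4)/23 = 58.8°C ✓
GC content: GC 13/23 = 56.5% ✓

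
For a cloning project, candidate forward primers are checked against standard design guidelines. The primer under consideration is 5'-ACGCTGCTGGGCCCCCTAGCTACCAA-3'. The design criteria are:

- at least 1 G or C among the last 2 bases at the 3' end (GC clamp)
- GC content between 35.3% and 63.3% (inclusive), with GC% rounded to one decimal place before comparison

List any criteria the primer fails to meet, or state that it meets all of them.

Fails: GC clamp, GC content.

Base counts: A=5, T=4, G=6, C=11 (length 26).
GC clamp: 3' end AA has 0 G/C, need ≥1 ✗
GC content: GC 17/26 = 65.4%, outside 35.3–63.3% ✗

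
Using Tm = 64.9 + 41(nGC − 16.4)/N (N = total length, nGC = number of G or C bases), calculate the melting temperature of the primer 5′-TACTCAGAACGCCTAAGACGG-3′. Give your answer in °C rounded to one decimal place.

54.4°C

Base counts: A=7, T=3, G=5, C=6; G+C = 11, N = 21.
Tm = 64.9 + 41·(11 − 16.4)/21 = 64.9 + -221.40/21 = 54.4°C.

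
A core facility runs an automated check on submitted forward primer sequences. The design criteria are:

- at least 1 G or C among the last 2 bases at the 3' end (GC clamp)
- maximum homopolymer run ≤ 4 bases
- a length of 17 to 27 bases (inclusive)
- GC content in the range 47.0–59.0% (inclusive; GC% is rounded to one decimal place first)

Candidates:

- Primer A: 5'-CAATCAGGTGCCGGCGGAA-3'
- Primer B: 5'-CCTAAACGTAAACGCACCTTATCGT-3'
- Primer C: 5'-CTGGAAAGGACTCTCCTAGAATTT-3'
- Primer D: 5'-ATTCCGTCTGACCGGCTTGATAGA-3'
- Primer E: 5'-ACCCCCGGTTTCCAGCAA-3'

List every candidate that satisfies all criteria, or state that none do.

Primer D only.

Primer A (19 nt, A=5 T=2 G=7 C=5): 3' end AA has 0 G/C, need ≥1 ✗; longest run = 2 ✓; length 19 ✓; GC 12/19 = 63.2%, outside 47.0–59.0% ✗ — fails.
Primer B (25 nt, A=8 T=6 G=3 C=8): 3' end GT has 1 G/C ✓; longest run = 3 ✓; length 25 ✓; GC 11/25 = 44.0%, outside 47.0–59.0% ✗ — fails.
Primer C (24 nt, A=7 T=7 G=5 C=5): 3' end TT has 0 G/C, need ≥1 ✗; longest run = 3 ✓; length 24 ✓; GC 10/24 = 41.7%, outside 47.0–59.0% ✗ — fails.
Primer D (24 nt, A=5 T=7 G=6 C=6): 3' end GA has 1 G/C ✓; longest run = 2 ✓; length 24 ✓; GC 12/24 = 50.0% ✓ — passes.
Primer E (18 nt, A=4 T=3 G=3 C=8): 3' end AA has 0 G/C, need ≥1 ✗; longest run = 5, exceeds 4 ✗; length 18 ✓; GC 11/18 = 61.1%, outside 47.0–59.0% ✗ — fails.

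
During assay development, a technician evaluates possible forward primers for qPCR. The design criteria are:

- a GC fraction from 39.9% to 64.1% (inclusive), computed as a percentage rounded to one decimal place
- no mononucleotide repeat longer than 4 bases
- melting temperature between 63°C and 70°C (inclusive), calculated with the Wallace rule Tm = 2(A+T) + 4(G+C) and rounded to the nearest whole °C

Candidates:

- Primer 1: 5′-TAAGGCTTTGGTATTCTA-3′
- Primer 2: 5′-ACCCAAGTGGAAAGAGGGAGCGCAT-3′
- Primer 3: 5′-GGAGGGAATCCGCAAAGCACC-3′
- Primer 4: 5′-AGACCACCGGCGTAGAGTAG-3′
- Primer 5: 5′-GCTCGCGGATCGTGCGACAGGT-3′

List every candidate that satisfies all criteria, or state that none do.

Primer 1 (18 nt, A=4 T=8 G=4 C=2): GC 6/18 = 33.3%, outside 39.9–64.1% ✗; longest run = 3 ✓; Tm = 2·12 + 4·6 = 48°C, outside 63–70°C ✗ — fails.
Primer 2 (25 nt, A=9 T=2 G=9 C=5): GC 14/25 = 56.0% ✓; longest run = 3 ✓; Tm = 2·11 + 4·14 = 78°C, outside 63–70°C ✗ — fails.
Primer 3 (21 nt, A=7 T=1 G=7 C=6): GC 13/21 = 61.9% ✓; longest run = 3 ✓; Tm = 2·8 + 4·13 = 68°C ✓ — passes.
Primer 4 (20 nt, A=6 T=2 G=7 C=5): GC 12/20 = 60.0% ✓; longest run = 2 ✓; Tm = 2·8 + 4·12 = 64°C ✓ — passes.
Primer 5 (22 nt, A=3 T=4 G=9 C=6): GC 15/22 = 68.2%, outside 39.9–64.1% ✗; longest run = 2 ✓; Tm = 2·7 + 4·15 = 74°C, outside 63–70°C ✗ — fails.

Primer 3 and Primer 4.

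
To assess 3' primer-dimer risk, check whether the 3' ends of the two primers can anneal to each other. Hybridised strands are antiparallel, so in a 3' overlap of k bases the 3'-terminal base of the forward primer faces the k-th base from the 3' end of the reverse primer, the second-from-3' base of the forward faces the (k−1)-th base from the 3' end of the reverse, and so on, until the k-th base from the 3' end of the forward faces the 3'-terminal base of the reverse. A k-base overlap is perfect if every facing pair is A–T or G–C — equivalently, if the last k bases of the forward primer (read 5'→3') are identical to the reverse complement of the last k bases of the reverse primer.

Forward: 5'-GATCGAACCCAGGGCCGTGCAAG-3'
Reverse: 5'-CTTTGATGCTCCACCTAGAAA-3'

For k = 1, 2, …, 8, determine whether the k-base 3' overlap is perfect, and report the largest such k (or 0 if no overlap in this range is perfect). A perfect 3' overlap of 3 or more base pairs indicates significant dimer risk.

Last 8 bases (5'→3') — forward …CGTGCAAG, reverse …CCTAGAAA.
Reverse complement of the reverse primer's last 8 bases: TTTCTAGG; its first k bases are the reverse complement of the reverse primer's last k bases, so a perfect k-base overlap needs the forward primer's last k bases to equal them.
Comparing (forward last k vs required): k=1: G vs T ✗; k=2: AG vs TT ✗; k=3: AAG vs TTT ✗; k=4: CAAG vs TTTC ✗; k=5: GCAAG vs TTTCT ✗; k=6: TGCAAG vs TTTCTA ✗; k=7: GTGCAAG vs TTTCTAG ✗; k=8: CGTGCAAG vs TTTCTAGG ✗.
No overlap length from 1 to 8 is perfect, so the longest perfect 3' overlap is 0.

Longest perfect overlap: 0 complementary base pairs; below the dimer-risk threshold (threshold 3).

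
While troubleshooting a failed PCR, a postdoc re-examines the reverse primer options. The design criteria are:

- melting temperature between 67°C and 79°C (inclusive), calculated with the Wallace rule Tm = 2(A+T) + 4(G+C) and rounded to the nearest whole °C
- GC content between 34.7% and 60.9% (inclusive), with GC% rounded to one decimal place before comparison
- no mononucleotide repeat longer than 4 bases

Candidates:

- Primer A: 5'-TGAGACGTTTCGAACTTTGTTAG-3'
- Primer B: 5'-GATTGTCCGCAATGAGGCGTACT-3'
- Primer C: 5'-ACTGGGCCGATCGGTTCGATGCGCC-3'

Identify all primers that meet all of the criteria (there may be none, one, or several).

Primer B only.

Primer A (23 nt, A=5 T=9 G=6 C=3): Tm = 2·14 + 4·9 = 64°C, outside 67–79°C ✗; GC 9/23 = 39.1% ✓; longest run = 3 ✓ — fails.
Primer B (23 nt, A=5 T=6 G=7 C=5): Tm = 2·11 + 4·12 = 70°C ✓; GC 12/23 = 52.2% ✓; longest run = 2 ✓ — passes.
Primer C (25 nt, A=3 T=5 G=9 C=8): Tm = 2·8 + 4·17 = 84°C, outside 67–79°C ✗; GC 17/25 = 68.0%, outside 34.7–60.9% ✗; longest run = 3 ✓ — fails.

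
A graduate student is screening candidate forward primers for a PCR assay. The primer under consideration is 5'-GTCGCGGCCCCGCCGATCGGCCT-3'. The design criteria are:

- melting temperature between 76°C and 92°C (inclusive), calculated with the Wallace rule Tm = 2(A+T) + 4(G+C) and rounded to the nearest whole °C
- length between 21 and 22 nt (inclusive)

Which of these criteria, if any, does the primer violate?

Base counts: A=1, T=3, G=8, C=11 (length 23).
Tm: Tm = 2·4 + 4·19 = 84°C ✓
length: length 23, outside 21–22 ✗

Fails: length.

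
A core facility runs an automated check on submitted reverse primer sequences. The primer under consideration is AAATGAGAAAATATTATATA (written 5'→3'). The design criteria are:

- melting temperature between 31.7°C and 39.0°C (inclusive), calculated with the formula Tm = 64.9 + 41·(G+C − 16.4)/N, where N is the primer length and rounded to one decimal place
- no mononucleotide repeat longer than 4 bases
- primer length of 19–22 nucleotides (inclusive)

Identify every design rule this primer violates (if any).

Base counts: A=12, T=6, G=2, C=0 (length 20).
Tm: Tm = 64.9 + 41·(2 − 16.4)/20 = 35.4°C ✓
homopolymer run: longest run = 4 ✓
length: length 20 ✓

Meets all criteria.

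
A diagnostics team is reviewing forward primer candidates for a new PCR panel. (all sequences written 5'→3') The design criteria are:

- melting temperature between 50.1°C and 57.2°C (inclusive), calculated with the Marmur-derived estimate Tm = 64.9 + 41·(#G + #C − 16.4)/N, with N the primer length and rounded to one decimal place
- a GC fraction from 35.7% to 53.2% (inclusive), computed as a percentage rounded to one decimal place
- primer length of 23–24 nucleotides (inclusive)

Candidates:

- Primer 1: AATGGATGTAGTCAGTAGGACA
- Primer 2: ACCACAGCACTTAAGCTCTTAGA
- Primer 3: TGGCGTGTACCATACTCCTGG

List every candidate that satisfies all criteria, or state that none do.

Primer 2 only.

Primer 1 (22 nt, A=8 T=5 G=7 C=2): Tm = 64.9 + 41·(9 − 16.4)/22 = 51.1°C ✓; GC 9/22 = 40.9% ✓; length 22, outside 23–24 ✗ — fails.
Primer 2 (23 nt, A=8 T=5 G=3 C=7): Tm = 64.9 + 41·(10 − 16.4)/23 = 53.5°C ✓; GC 10/23 = 43.5% ✓; length 23 ✓ — passes.
Primer 3 (21 nt, A=3 T=6 G=6 C=6): Tm = 64.9 + 41·(12 − 16.4)/21 = 56.3°C ✓; GC 12/21 = 57.1%, outside 35.7–53.2% ✗; length 21, outside 23–24 ✗ — fails.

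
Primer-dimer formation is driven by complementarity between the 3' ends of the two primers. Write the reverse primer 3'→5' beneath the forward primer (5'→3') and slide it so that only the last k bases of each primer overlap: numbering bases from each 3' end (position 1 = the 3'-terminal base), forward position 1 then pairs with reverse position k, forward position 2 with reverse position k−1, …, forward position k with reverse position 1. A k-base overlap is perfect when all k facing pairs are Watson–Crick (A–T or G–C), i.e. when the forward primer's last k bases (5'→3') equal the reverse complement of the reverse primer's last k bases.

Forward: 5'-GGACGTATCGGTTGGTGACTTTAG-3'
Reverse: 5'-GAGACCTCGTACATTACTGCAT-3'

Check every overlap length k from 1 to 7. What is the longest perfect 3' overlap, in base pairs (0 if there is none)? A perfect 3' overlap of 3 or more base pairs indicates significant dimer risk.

Longest perfect overlap: 0 complementary base pairs; below the dimer-risk threshold (threshold 3).

Last 7 bases (5'→3') — forward …ACTTTAG, reverse …ACTGCAT.
Reverse complement of the reverse primer's last 7 bases: ATGCAGT; its first k bases are the reverse complement of the reverse primer's last k bases, so a perfect k-base overlap needs the forward primer's last k bases to equal them.
Comparing (forward last k vs required): k=1: G vs A ✗; k=2: AG vs AT ✗; k=3: TAG vs ATG ✗; k=4: TTAG vs ATGC ✗; k=5: TTTAG vs ATGCA ✗; k=6: CTTTAG vs ATGCAG ✗; k=7: ACTTTAG vs ATGCAGT ✗.
No overlap length from 1 to 7 is perfect, so the longest perfect 3' overlap is 0.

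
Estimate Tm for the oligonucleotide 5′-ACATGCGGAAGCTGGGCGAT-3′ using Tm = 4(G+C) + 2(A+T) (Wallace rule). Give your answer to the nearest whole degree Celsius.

64°C

Base counts: A=5, T=3, G=8, C=4 (length 20).
Tm = 2·(5+3) + 4·(8+4) = 2·8 + 4·12 = 16 + 48 = 64°C.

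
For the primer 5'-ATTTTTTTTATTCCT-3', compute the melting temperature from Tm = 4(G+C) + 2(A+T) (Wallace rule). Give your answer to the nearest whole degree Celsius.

Base counts: A=2, T=11, G=0, C=2 (length 15).
Tm = 2·(2+11) + 4·(0+2) = 2·13 + 4·2 = 26 + 8 = 34°C.

34°C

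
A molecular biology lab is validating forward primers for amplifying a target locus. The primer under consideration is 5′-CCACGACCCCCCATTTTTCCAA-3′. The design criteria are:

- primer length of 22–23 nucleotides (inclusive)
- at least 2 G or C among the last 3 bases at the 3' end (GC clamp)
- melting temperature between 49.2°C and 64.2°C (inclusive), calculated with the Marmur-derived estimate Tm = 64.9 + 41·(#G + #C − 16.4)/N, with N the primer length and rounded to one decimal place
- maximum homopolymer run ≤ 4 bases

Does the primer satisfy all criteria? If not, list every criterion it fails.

Base counts: A=5, T=5, G=1, C=11 (length 22).
length: length 22 ✓
GC clamp: 3' end CAA has 1 G/C, need ≥2 ✗
Tm: Tm = 64.9 + 41·(12 − 16.4)/22 = 56.7°C ✓
homopolymer run: longest run = 6, exceeds 4 ✗

Fails: GC clamp, homopolymer run.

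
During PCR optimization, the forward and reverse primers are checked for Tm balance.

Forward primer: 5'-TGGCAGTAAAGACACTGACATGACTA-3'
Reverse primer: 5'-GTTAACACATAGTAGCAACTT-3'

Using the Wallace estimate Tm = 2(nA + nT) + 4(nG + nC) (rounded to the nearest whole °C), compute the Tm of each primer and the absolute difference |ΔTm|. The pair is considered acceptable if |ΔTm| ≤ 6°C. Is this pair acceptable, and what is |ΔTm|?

Forward: A=10 T=5 G=6 C=5 → Tm = 2·15 + 4·11 = 74°C.
Reverse: A=8 T=6 G=3 C=4 → Tm = 2·14 + 4·7 = 56°C.
|ΔTm| = |74 − 56| = 18°C, > 6°C.

|ΔTm| = 18°C; the pair is not acceptable.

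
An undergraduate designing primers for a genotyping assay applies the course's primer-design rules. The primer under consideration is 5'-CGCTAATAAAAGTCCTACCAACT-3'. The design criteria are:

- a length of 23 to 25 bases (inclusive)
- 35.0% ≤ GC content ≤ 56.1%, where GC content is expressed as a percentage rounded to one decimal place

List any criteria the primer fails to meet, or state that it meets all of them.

Meets all criteria.

Base counts: A=9, T=5, G=2, C=7 (length 23).
length: length 23 ✓
GC content: GC 9/23 = 39.1% ✓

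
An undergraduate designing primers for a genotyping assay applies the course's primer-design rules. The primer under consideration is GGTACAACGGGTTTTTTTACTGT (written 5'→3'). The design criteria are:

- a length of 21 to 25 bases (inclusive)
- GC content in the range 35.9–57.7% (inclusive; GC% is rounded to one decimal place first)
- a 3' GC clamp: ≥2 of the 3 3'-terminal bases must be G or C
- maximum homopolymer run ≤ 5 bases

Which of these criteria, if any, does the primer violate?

Fails: GC clamp, homopolymer run.

Base counts: A=4, T=10, G=6, C=3 (length 23).
length: length 23 ✓
GC content: GC 9/23 = 39.1% ✓
GC clamp: 3' end TGT has 1 G/C, need ≥2 ✗
homopolymer run: longest run = 7, exceeds 5 ✗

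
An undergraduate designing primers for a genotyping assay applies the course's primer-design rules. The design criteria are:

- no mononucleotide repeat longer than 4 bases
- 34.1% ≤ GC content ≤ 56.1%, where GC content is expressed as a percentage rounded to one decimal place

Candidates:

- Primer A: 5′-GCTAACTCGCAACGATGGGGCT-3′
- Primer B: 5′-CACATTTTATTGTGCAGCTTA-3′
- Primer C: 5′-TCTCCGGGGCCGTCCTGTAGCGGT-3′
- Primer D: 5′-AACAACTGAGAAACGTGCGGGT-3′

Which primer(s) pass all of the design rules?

Primer D only.

Primer A (22 nt, A=5 T=4 G=7 C=6): longest run = 4 ✓; GC 13/22 = 59.1%, outside 34.1–56.1% ✗ — fails.
Primer B (21 nt, A=5 T=9 G=3 C=4): longest run = 4 ✓; GC 7/21 = 33.3%, outside 34.1–56.1% ✗ — fails.
Primer C (24 nt, A=1 T=6 G=9 C=8): longest run = 4 ✓; GC 17/24 = 70.8%, outside 34.1–56.1% ✗ — fails.
Primer D (22 nt, A=8 T=3 G=7 C=4): longest run = 3 ✓; GC 11/22 = 50.0% ✓ — passes.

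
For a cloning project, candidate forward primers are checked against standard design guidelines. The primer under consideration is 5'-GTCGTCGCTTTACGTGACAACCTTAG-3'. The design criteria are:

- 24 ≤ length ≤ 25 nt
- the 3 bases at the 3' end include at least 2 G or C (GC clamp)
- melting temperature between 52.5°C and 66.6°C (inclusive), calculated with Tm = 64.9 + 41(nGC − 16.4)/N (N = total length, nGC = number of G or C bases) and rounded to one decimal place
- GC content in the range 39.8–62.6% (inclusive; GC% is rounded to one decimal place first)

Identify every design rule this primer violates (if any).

Fails: length, GC clamp.

Base counts: A=5, T=8, G=6, C=7 (length 26).
length: length 26, outside 24–25 ✗
GC clamp: 3' end TAG has 1 G/C, need ≥2 ✗
Tm: Tm = 64.9 + 41·(13 − 16.4)/26 = 59.5°C ✓
GC content: GC 13/26 = 50.0% ✓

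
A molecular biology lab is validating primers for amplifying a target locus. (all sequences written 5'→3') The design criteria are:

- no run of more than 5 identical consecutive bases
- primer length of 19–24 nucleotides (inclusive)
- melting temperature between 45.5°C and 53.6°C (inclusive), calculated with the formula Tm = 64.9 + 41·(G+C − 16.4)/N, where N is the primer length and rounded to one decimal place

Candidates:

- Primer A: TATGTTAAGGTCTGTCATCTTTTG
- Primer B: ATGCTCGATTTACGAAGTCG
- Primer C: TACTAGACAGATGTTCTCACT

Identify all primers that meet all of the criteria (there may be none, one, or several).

Primer A, Primer B and Primer C.

Primer A (24 nt, A=4 T=12 G=5 C=3): longest run = 4 ✓; length 24 ✓; Tm = 64.9 + 41·(8 − 16.4)/24 = 50.6°C ✓ — passes.
Primer B (20 nt, A=5 T=6 G=5 C=4): longest run = 3 ✓; length 20 ✓; Tm = 64.9 + 41·(9 − 16.4)/20 = 49.7°C ✓ — passes.
Primer C (21 nt, A=6 T=7 G=3 C=5): longest run = 2 ✓; length 21 ✓; Tm = 64.9 + 41·(8 − 16.4)/21 = 48.5°C ✓ — passes.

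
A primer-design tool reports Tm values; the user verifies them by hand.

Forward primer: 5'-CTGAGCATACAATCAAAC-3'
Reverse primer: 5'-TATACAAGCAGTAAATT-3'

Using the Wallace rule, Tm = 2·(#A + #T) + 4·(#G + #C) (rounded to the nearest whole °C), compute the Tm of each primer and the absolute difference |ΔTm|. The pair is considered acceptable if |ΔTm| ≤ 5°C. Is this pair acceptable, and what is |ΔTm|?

Forward: A=8 T=3 G=2 C=5 → Tm = 2·11 + 4·7 = 50°C.
Reverse: A=8 T=5 G=2 C=2 → Tm = 2·13 + 4·4 = 42°C.
|ΔTm| = |50 − 42| = 8°C, > 5°C.

|ΔTm| = 8°C; the pair is not acceptable.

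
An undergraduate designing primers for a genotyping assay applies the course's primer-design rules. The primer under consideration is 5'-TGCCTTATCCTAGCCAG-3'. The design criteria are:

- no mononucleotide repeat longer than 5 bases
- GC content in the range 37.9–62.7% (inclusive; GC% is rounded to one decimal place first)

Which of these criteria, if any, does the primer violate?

Base counts: A=3, T=5, G=3, C=6 (length 17).
homopolymer run: longest run = 2 ✓
GC content: GC 9/17 = 52.9% ✓

Meets all criteria.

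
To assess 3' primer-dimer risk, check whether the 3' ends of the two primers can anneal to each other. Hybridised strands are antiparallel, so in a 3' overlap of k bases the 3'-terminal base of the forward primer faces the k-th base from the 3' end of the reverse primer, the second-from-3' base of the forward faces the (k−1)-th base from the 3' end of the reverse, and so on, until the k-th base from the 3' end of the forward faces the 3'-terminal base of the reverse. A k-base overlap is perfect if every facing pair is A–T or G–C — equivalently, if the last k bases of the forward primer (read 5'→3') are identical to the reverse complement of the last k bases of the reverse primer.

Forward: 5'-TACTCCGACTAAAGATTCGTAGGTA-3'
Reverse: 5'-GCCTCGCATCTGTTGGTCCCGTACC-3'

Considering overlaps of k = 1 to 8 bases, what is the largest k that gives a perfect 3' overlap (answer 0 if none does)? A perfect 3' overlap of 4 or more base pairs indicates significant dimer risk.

Longest perfect overlap: 4 complementary base pairs; significant dimer risk (threshold 4).

Last 8 bases (5'→3') — forward …CGTAGGTA, reverse …CCCGTACC.
Reverse complement of the reverse primer's last 8 bases: GGTACGGG; its first k bases are the reverse complement of the reverse primer's last k bases, so a perfect k-base overlap needs the forward primer's last k bases to equal them.
Comparing (forward last k vs required): k=1: A vs G ✗; k=2: TA vs GG ✗; k=3: GTA vs GGT ✗; k=4: GGTA vs GGTA ✓; k=5: AGGTA vs GGTAC ✗; k=6: TAGGTA vs GGTACG ✗; k=7: GTAGGTA vs GGTACGG ✗; k=8: CGTAGGTA vs GGTACGGG ✗.
Only k = 4 is perfect, so the longest perfect 3' overlap is 4.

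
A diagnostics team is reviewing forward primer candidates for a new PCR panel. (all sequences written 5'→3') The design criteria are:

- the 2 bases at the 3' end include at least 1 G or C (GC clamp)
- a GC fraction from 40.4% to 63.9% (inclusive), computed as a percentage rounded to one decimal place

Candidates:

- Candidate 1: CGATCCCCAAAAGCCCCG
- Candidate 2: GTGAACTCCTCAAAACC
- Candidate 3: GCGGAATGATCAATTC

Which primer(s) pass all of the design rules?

Candidate 2 and Candidate 3.

Candidate 1 (18 nt, A=5 T=1 G=3 C=9): 3' end CG has 2 G/C ✓; GC 12/18 = 66.7%, outside 40.4–63.9% ✗ — fails.
Candidate 2 (17 nt, A=6 T=3 G=2 C=6): 3' end CC has 2 G/C ✓; GC 8/17 = 47.1% ✓ — passes.
Candidate 3 (16 nt, A=5 T=4 G=4 C=3): 3' end TC has 1 G/C ✓; GC 7/16 = 43.8% ✓ — passes.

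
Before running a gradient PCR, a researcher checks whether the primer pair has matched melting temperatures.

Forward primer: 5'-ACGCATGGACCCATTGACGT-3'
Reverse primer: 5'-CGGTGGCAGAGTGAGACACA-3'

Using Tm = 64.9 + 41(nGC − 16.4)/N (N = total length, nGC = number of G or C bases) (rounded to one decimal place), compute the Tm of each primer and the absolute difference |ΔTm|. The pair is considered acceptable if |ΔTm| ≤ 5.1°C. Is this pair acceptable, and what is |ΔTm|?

|ΔTm| = 2.1°C; the pair is acceptable.

Forward: G+C = 11, N = 20 → Tm = 64.9 + 41·(11 − 16.4)/20 = 53.8°C.
Reverse: G+C = 12, N = 20 → Tm = 64.9 + 41·(12 − 16.4)/20 = 55.9°C.
|ΔTm| = |53.8 − 55.9| = 2.1°C, ≤ 5.1°C.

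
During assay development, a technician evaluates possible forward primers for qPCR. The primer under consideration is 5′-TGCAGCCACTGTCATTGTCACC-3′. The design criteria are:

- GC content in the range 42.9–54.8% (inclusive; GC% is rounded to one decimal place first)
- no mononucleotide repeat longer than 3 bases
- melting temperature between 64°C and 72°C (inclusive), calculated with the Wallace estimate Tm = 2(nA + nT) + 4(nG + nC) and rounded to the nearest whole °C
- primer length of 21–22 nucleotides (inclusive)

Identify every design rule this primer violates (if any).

Meets all criteria.

Base counts: A=4, T=6, G=4, C=8 (length 22).
GC content: GC 12/22 = 54.5% ✓
homopolymer run: longest run = 2 ✓
Tm: Tm = 2·10 + 4·12 = 68°C ✓
length: length 22 ✓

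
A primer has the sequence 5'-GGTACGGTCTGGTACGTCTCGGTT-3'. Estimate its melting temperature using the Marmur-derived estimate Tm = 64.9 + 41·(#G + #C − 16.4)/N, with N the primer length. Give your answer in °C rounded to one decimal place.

Base counts: A=2, T=8, G=9, C=5; G+C = 14, N = 24.
Tm = 64.9 + 41·(14 − 16.4)/24 = 64.9 + -98.40/24 = 60.8°C.

60.8°C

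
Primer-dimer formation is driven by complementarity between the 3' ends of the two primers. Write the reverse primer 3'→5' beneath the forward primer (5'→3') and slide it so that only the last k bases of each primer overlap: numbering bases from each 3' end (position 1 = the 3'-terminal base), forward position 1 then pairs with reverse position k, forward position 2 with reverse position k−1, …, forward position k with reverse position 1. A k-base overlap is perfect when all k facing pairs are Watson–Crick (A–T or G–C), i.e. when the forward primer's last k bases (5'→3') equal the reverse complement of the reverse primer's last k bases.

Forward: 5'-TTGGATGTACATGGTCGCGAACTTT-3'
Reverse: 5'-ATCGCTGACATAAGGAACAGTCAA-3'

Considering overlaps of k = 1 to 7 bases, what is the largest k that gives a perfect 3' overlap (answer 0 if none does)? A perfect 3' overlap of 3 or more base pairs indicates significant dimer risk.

Longest perfect overlap: 2 complementary base pairs; below the dimer-risk threshold (threshold 3).

Last 7 bases (5'→3') — forward …GAACTTT, reverse …CAGTCAA.
Reverse complement of the reverse primer's last 7 bases: TTGACTG; its first k bases are the reverse complement of the reverse primer's last k bases, so a perfect k-base overlap needs the forward primer's last k bases to equal them.
Comparing (forward last k vs required): k=1: T vs T ✓; k=2: TT vs TT ✓; k=3: TTT vs TTG ✗; k=4: CTTT vs TTGA ✗; k=5: ACTTT vs TTGAC ✗; k=6: AACTTT vs TTGACT ✗; k=7: GAACTTT vs TTGACTG ✗.
Perfect overlaps at k = 1, 2; the largest is 2.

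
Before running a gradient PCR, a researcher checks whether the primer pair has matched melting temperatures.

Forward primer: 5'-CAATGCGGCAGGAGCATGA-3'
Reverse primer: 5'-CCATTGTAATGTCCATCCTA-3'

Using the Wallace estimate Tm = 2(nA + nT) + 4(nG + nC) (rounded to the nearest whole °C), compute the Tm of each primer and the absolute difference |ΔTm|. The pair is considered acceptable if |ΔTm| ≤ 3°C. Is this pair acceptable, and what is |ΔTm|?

Forward: A=6 T=2 G=7 C=4 → Tm = 2·8 + 4·11 = 60°C.
Reverse: A=5 T=7 G=2 C=6 → Tm = 2·12 + 4·8 = 56°C.
|ΔTm| = |60 − 56| = 4°C, > 3°C.

|ΔTm| = 4°C; the pair is not acceptable.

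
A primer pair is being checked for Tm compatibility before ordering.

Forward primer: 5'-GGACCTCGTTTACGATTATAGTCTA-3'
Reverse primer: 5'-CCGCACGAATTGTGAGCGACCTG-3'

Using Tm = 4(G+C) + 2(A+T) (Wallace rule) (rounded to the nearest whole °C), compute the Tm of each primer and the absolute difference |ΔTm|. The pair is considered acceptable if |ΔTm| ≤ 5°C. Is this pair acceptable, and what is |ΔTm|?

|ΔTm| = 4°C; the pair is acceptable.

Forward: A=6 T=9 G=5 C=5 → Tm = 2·15 + 4·10 = 70°C.
Reverse: A=5 T=4 G=7 C=7 → Tm = 2·9 + 4·14 = 74°C.
|ΔTm| = |70 − 74| = 4°C, ≤ 5°C.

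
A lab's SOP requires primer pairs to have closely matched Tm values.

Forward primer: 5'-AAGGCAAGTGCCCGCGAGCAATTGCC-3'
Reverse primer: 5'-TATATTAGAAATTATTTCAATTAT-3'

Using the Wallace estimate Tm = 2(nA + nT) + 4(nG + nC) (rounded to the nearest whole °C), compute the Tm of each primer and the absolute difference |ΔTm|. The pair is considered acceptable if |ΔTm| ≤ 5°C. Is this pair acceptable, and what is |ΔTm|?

Forward: A=7 T=3 G=8 C=8 → Tm = 2·10 + 4·16 = 84°C.
Reverse: A=10 T=12 G=1 C=1 → Tm = 2·22 + 4·2 = 52°C.
|ΔTm| = |84 − 52| = 32°C, > 5°C.

|ΔTm| = 32°C; the pair is not acceptable.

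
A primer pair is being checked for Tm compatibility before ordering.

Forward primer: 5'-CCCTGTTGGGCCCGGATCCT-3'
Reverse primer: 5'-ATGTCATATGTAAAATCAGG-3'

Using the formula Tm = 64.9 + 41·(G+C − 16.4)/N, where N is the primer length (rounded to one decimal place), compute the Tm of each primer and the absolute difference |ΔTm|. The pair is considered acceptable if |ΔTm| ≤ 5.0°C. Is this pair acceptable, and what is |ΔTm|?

Forward: G+C = 14, N = 20 → Tm = 64.9 + 41·(14 − 16.4)/20 = 60.0°C.
Reverse: G+C = 6, N = 20 → Tm = 64.9 + 41·(6 − 16.4)/20 = 43.6°C.
|ΔTm| = |60.0 − 43.6| = 16.4°C, > 5.0°C.

|ΔTm| = 16.4°C; the pair is not acceptable.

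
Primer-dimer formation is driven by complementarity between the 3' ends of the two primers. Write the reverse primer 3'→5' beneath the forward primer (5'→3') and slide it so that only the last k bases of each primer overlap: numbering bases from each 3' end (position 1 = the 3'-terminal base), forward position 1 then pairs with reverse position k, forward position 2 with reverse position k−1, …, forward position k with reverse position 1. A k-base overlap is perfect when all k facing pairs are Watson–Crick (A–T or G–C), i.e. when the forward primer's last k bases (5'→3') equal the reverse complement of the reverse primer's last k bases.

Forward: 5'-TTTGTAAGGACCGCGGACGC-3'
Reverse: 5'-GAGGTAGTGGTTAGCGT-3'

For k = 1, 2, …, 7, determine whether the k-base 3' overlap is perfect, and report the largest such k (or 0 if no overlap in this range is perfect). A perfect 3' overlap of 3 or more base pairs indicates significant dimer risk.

Longest perfect overlap: 4 complementary base pairs; significant dimer risk (threshold 3).

Last 7 bases (5'→3') — forward …CGGACGC, reverse …TTAGCGT.
Reverse complement of the reverse primer's last 7 bases: ACGCTAA; its first k bases are the reverse complement of the reverse primer's last k bases, so a perfect k-base overlap needs the forward primer's last k bases to equal them.
Comparing (forward last k vs required): k=1: C vs A ✗; k=2: GC vs AC ✗; k=3: CGC vs ACG ✗; k=4: ACGC vs ACGC ✓; k=5: GACGC vs ACGCT ✗; k=6: GGACGC vs ACGCTA ✗; k=7: CGGACGC vs ACGCTAA ✗.
Only k = 4 is perfect, so the longest perfect 3' overlap is 4.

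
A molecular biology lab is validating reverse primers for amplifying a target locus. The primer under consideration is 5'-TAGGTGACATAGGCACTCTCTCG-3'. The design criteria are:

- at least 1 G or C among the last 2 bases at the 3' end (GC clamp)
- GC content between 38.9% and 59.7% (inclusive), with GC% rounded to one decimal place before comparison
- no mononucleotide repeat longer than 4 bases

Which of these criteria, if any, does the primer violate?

Base counts: A=5, T=6, G=6, C=6 (length 23).
GC clamp: 3' end CG has 2 G/C ✓
GC content: GC 12/23 = 52.2% ✓
homopolymer run: longest run = 2 ✓

Meets all criteria.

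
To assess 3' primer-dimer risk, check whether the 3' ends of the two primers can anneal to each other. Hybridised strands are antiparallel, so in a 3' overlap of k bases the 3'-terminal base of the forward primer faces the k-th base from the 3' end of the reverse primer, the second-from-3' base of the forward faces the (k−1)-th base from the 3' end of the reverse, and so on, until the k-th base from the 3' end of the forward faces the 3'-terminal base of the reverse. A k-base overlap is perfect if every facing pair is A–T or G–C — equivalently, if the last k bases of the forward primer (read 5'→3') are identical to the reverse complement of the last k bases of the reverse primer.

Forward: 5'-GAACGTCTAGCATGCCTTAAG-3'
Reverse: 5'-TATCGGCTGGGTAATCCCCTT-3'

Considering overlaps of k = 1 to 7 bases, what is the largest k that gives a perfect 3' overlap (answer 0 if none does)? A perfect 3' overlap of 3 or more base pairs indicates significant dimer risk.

Last 7 bases (5'→3') — forward …CCTTAAG, reverse …TCCCCTT.
Reverse complement of the reverse primer's last 7 bases: AAGGGGA; its first k bases are the reverse complement of the reverse primer's last k bases, so a perfect k-base overlap needs the forward primer's last k bases to equal them.
Comparing (forward last k vs required): k=1: G vs A ✗; k=2: AG vs AA ✗; k=3: AAG vs AAG ✓; k=4: TAAG vs AAGG ✗; k=5: TTAAG vs AAGGG ✗; k=6: CTTAAG vs AAGGGG ✗; k=7: CCTTAAG vs AAGGGGA ✗.
Only k = 3 is perfect, so the longest perfect 3' overlap is 3.

Longest perfect overlap: 3 complementary base pairs; significant dimer risk (threshold 3).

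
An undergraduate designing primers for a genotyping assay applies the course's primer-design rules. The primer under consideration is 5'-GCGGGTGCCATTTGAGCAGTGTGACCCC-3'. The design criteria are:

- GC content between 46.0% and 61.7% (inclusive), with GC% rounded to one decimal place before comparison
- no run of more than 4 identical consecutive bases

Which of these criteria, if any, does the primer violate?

Base counts: A=4, T=6, G=10, C=8 (length 28).
GC content: GC 18/28 = 64.3%, outside 46.0–61.7% ✗
homopolymer run: longest run = 4 ✓

Fails: GC content.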